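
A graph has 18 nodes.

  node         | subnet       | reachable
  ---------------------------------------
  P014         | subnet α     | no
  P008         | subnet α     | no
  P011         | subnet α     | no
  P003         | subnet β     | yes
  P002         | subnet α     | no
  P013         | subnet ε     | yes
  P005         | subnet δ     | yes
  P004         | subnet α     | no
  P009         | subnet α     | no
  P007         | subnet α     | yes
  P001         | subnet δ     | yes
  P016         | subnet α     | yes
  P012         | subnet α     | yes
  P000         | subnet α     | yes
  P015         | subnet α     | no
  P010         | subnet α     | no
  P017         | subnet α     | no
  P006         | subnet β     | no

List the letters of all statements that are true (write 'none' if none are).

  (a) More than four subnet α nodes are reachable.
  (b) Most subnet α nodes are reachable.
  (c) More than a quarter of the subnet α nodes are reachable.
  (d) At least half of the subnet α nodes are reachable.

(c)

|A| = 13, |A ∩ B| = 4, |A ∖ B| = 9.
(a) |A ∩ B| > 4: fails.
(b) |A ∩ B| > |A ∖ B|: fails.
(c) |A ∩ B| / |A| > 1/4: holds.
(d) |A ∩ B| ≥ |A ∖ B|: fails.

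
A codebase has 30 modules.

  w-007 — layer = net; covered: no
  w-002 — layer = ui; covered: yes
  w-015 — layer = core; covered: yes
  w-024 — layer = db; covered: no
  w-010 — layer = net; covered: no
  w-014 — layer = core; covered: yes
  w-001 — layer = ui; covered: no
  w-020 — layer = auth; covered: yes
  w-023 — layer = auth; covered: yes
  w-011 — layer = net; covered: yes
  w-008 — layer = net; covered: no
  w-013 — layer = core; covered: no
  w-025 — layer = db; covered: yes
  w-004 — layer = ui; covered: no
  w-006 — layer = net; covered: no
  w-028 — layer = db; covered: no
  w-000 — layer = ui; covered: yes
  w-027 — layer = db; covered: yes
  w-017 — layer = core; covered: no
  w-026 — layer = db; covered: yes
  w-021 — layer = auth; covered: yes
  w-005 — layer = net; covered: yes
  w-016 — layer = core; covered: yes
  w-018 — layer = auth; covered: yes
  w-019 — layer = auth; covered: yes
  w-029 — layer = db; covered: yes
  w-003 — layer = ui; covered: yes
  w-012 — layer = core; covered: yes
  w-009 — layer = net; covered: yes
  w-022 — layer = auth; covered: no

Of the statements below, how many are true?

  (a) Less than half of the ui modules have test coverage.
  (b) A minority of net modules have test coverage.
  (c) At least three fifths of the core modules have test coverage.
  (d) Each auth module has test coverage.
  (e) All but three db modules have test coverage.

2

(a) ui: |A| = 5, |A ∩ B| = 3; needs |A ∩ B| < |A ∖ B| — false.
(b) net: |A| = 7, |A ∩ B| = 3; needs |A ∩ B| < |A ∖ B| — true.
(c) core: |A| = 6, |A ∩ B| = 4; needs |A ∩ B| / |A| ≥ 3/5 — true.
(d) auth: |A| = 6, |A ∩ B| = 5; needs A ⊆ B, i.e. every element of A is in B (|A ∖ B| = 0) — false.
(e) db: |A| = 6, |A ∩ B| = 4; needs |A ∖ B| = 3 — false.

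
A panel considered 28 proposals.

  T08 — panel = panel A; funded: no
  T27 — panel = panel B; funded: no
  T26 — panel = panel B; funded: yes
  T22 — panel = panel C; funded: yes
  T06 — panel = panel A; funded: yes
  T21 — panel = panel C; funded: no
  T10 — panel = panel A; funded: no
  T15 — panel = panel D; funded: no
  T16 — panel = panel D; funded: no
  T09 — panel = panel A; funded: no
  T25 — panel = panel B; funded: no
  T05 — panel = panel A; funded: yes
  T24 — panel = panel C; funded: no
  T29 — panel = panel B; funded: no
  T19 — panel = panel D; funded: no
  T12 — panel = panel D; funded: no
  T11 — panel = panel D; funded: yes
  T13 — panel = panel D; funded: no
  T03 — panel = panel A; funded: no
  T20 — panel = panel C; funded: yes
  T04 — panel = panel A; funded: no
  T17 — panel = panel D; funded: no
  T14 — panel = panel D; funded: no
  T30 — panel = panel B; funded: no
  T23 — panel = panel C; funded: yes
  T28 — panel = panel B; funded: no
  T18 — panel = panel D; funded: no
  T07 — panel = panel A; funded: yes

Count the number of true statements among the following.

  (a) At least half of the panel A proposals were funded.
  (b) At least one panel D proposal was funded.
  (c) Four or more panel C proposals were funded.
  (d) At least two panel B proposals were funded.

1

(a) panel A: |A| = 8, |A ∩ B| = 3; needs |A ∩ B| ≥ |A ∖ B| — false.
(b) panel D: |A| = 9, |A ∩ B| = 1; needs A ∩ B ≠ ∅ (|A ∩ B| ≥ 1) — true.
(c) panel C: |A| = 5, |A ∩ B| = 3; needs |A ∩ B| ≥ 4 — false.
(d) panel B: |A| = 6, |A ∩ B| = 1; needs |A ∩ B| ≥ 2 — false.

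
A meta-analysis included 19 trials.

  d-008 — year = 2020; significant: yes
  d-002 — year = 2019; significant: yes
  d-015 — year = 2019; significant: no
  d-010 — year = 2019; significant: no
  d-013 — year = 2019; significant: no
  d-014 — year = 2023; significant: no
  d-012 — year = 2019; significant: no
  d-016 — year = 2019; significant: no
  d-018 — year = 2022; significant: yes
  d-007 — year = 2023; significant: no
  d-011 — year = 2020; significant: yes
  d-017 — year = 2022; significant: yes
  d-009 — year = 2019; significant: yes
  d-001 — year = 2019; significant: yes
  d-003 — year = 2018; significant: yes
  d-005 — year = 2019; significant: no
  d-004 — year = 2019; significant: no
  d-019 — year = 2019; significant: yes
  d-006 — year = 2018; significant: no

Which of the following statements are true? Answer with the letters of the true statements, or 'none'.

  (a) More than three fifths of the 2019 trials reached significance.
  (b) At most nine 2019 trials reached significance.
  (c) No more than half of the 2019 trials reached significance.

|A| = 11, |A ∩ B| = 4, |A ∖ B| = 7.
(a) |A ∩ B| / |A| > 3/5: fails.
(b) |A ∩ B| ≤ 9: holds.
(c) |A ∩ B| ≤ |A ∖ B|: holds.

(b), (c)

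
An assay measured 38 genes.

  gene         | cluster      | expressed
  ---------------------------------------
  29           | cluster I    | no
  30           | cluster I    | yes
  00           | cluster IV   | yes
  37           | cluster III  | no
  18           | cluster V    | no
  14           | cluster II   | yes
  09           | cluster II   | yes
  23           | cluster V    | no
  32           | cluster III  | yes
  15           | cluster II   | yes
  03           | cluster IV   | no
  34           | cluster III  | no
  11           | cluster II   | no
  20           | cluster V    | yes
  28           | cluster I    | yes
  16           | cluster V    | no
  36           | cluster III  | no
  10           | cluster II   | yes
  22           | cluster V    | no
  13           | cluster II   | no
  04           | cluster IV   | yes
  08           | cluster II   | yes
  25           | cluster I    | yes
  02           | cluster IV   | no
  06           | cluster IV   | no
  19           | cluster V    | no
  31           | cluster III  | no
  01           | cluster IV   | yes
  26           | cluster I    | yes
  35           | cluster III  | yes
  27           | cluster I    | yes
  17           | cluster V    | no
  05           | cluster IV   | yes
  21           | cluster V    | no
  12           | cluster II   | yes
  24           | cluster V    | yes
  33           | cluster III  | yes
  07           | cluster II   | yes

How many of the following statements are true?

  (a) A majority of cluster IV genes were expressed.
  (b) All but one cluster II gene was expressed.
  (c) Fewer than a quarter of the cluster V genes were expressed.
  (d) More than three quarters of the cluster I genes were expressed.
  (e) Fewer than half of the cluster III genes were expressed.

(a) cluster IV: |A| = 7, |A ∩ B| = 4; needs |A ∩ B| > |A ∖ B| — true.
(b) cluster II: |A| = 9, |A ∩ B| = 7; needs |A ∖ B| = 1 — false.
(c) cluster V: |A| = 9, |A ∩ B| = 2; needs |A ∩ B| / |A| < 1/4 — true.
(d) cluster I: |A| = 6, |A ∩ B| = 5; needs |A ∩ B| / |A| > 3/4 — true.
(e) cluster III: |A| = 7, |A ∩ B| = 3; needs |A ∩ B| < |A ∖ B| — true.

4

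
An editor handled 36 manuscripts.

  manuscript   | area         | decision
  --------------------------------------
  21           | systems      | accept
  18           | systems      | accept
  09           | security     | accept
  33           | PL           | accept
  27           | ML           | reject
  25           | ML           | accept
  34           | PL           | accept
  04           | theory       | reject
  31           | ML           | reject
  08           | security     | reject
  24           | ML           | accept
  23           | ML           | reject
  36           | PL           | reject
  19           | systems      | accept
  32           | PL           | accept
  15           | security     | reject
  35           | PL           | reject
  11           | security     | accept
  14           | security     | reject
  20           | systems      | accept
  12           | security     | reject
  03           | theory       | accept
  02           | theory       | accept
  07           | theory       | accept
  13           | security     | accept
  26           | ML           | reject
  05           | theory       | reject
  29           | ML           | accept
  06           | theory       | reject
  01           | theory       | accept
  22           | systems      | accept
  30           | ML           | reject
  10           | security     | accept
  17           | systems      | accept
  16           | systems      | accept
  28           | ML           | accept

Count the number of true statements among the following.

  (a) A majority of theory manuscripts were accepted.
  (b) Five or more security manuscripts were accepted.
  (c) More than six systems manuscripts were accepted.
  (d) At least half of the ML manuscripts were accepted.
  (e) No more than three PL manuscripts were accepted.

3

(a) theory: |A| = 7, |A ∩ B| = 4; needs |A ∩ B| > |A ∖ B| — true.
(b) security: |A| = 8, |A ∩ B| = 4; needs |A ∩ B| ≥ 5 — false.
(c) systems: |A| = 7, |A ∩ B| = 7; needs |A ∩ B| > 6 — true.
(d) ML: |A| = 9, |A ∩ B| = 4; needs |A ∩ B| ≥ |A ∖ B| — false.
(e) PL: |A| = 5, |A ∩ B| = 3; needs |A ∩ B| ≤ 3 — true.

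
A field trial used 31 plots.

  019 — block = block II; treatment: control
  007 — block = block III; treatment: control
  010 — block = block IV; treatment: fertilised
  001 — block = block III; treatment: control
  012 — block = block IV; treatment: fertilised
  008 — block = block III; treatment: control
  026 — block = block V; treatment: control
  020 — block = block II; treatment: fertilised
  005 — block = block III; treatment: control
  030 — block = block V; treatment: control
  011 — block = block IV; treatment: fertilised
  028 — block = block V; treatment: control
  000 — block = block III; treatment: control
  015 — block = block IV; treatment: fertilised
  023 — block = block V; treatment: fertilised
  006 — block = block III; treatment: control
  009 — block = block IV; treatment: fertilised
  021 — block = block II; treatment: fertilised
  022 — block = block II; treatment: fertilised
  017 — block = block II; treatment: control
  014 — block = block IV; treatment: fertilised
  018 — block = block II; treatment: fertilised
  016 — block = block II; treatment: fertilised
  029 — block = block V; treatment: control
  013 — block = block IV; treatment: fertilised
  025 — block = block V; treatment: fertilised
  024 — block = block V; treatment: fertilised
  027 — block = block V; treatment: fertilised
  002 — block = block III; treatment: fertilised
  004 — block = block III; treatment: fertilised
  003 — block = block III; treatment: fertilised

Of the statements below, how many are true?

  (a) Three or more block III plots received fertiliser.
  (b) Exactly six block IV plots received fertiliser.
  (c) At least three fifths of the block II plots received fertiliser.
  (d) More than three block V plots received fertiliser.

3

(a) block III: |A| = 9, |A ∩ B| = 3; needs |A ∩ B| ≥ 3 — true.
(b) block IV: |A| = 7, |A ∩ B| = 7; needs |A ∩ B| = 6 — false.
(c) block II: |A| = 7, |A ∩ B| = 5; needs |A ∩ B| / |A| ≥ 3/5 — true.
(d) block V: |A| = 8, |A ∩ B| = 4; needs |A ∩ B| > 3 — true.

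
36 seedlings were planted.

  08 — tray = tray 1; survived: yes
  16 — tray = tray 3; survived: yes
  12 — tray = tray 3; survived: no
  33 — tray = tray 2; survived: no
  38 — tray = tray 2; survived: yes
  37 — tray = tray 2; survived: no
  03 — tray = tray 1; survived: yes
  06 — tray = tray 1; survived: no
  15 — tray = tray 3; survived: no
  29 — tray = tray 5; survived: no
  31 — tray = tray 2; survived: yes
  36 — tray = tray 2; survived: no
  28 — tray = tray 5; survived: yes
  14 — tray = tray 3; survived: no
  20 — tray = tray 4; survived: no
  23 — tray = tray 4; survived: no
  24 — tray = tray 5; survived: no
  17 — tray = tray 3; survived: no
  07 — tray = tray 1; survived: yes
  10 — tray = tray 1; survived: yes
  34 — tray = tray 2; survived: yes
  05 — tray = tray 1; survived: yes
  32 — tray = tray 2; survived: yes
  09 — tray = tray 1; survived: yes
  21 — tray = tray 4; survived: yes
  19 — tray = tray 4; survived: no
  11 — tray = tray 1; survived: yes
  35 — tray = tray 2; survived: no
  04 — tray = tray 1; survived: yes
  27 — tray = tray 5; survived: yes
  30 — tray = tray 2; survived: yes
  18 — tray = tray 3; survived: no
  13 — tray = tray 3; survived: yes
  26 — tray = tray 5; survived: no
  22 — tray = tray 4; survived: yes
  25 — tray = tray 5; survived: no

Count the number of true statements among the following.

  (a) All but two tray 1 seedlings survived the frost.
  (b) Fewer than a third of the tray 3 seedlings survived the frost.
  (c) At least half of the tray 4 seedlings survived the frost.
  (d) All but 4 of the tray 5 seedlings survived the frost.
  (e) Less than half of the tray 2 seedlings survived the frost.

2

(a) tray 1: |A| = 9, |A ∩ B| = 8; needs |A ∖ B| = 2 — false.
(b) tray 3: |A| = 7, |A ∩ B| = 2; needs |A ∩ B| / |A| < 1/3 — true.
(c) tray 4: |A| = 5, |A ∩ B| = 2; needs |A ∩ B| ≥ |A ∖ B| — false.
(d) tray 5: |A| = 6, |A ∩ B| = 2; needs |A ∖ B| = 4 — true.
(e) tray 2: |A| = 9, |A ∩ B| = 5; needs |A ∩ B| < |A ∖ B| — false.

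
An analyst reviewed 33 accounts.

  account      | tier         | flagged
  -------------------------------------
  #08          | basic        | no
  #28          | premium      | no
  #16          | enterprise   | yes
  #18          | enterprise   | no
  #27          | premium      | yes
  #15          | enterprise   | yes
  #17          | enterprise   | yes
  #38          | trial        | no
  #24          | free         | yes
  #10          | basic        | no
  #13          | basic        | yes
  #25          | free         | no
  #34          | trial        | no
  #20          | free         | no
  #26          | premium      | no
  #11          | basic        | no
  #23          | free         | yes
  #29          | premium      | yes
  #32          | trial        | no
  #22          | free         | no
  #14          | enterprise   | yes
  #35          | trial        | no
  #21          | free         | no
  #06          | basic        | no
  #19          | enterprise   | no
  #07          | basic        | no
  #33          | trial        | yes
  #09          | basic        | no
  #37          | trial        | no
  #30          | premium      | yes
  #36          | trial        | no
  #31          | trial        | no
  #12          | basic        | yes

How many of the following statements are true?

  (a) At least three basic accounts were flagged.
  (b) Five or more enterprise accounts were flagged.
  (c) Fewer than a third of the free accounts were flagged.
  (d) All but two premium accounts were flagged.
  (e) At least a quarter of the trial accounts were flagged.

(a) basic: |A| = 8, |A ∩ B| = 2; needs |A ∩ B| ≥ 3 — false.
(b) enterprise: |A| = 6, |A ∩ B| = 4; needs |A ∩ B| ≥ 5 — false.
(c) free: |A| = 6, |A ∩ B| = 2; needs |A ∩ B| / |A| < 1/3 — false.
(d) premium: |A| = 5, |A ∩ B| = 3; needs |A ∖ B| = 2 — true.
(e) trial: |A| = 8, |A ∩ B| = 1; needs |A ∩ B| / |A| ≥ 1/4 — false.

1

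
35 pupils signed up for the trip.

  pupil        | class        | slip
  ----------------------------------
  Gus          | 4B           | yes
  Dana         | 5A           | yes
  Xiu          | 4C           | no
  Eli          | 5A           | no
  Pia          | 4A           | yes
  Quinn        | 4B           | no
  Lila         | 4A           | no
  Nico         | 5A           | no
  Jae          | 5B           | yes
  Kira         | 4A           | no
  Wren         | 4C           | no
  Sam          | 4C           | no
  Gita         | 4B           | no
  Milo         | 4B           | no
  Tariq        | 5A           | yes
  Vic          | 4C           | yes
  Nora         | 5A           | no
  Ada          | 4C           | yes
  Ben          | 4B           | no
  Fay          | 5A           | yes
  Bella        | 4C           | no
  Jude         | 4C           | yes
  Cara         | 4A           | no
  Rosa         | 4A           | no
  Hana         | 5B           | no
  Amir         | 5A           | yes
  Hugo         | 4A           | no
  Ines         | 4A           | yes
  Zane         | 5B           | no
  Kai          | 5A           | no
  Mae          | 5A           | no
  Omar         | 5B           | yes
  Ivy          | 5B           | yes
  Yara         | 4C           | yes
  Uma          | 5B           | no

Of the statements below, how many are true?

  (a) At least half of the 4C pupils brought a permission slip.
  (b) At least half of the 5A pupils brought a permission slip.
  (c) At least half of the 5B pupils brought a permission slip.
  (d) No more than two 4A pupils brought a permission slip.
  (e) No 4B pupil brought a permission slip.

(a) 4C: |A| = 8, |A ∩ B| = 4; needs |A ∩ B| ≥ |A ∖ B| — true.
(b) 5A: |A| = 9, |A ∩ B| = 4; needs |A ∩ B| ≥ |A ∖ B| — false.
(c) 5B: |A| = 6, |A ∩ B| = 3; needs |A ∩ B| ≥ |A ∖ B| — true.
(d) 4A: |A| = 7, |A ∩ B| = 2; needs |A ∩ B| ≤ 2 — true.
(e) 4B: |A| = 5, |A ∩ B| = 1; needs A ∩ B = ∅ (|A ∩ B| = 0) — false.

3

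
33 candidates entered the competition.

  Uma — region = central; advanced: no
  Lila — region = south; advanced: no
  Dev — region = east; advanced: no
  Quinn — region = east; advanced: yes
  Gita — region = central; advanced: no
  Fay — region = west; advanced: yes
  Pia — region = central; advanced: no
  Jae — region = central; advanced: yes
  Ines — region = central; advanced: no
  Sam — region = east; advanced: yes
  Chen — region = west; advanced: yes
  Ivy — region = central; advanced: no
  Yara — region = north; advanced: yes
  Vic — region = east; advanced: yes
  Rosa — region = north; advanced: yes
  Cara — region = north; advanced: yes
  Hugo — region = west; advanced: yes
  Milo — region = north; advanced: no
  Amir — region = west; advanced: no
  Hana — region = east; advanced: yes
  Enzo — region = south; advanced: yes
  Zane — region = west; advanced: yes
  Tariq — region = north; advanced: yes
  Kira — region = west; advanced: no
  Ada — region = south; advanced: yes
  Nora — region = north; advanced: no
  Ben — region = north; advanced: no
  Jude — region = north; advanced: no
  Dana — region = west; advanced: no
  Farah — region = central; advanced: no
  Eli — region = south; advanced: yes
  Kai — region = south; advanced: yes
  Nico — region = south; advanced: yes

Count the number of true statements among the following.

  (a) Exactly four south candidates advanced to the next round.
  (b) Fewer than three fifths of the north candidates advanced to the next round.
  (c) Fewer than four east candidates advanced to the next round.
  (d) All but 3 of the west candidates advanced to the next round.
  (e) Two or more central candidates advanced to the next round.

2

(a) south: |A| = 6, |A ∩ B| = 5; needs |A ∩ B| = 4 — false.
(b) north: |A| = 8, |A ∩ B| = 4; needs |A ∩ B| / |A| < 3/5 — true.
(c) east: |A| = 5, |A ∩ B| = 4; needs |A ∩ B| < 4 — false.
(d) west: |A| = 7, |A ∩ B| = 4; needs |A ∖ B| = 3 — true.
(e) central: |A| = 7, |A ∩ B| = 1; needs |A ∩ B| ≥ 2 — false.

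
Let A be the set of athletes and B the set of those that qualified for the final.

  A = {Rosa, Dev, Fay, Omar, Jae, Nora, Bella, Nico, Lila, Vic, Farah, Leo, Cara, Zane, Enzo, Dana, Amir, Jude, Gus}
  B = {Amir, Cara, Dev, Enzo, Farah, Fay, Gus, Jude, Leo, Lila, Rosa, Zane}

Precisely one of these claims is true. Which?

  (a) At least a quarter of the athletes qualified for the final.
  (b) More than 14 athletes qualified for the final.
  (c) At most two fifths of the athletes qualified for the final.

|A| = 19, |A ∩ B| = 12, |A ∖ B| = 7.
(a) requires |A ∩ B| / |A| ≥ 1/4: true.
(b) requires |A ∩ B| > 14: false.
(c) requires |A ∩ B| / |A| ≤ 2/5: false.

(a)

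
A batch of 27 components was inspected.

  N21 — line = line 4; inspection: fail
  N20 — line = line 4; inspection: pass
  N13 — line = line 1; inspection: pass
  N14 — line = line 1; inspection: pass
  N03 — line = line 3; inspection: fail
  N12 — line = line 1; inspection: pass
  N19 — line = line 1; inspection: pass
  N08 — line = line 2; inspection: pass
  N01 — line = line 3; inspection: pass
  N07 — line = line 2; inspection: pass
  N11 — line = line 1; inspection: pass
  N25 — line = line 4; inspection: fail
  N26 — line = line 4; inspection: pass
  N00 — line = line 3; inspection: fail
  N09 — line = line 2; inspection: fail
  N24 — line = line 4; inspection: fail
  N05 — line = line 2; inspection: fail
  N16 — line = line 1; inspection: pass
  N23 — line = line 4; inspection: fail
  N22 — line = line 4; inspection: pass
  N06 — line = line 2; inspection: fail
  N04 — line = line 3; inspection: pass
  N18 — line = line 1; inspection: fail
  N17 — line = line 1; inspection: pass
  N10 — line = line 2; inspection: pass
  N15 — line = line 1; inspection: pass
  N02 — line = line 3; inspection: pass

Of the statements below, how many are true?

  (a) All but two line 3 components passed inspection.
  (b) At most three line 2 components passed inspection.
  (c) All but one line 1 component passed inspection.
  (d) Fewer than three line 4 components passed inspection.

3

(a) line 3: |A| = 5, |A ∩ B| = 3; needs |A ∖ B| = 2 — true.
(b) line 2: |A| = 6, |A ∩ B| = 3; needs |A ∩ B| ≤ 3 — true.
(c) line 1: |A| = 9, |A ∩ B| = 8; needs |A ∖ B| = 1 — true.
(d) line 4: |A| = 7, |A ∩ B| = 3; needs |A ∩ B| < 3 — false.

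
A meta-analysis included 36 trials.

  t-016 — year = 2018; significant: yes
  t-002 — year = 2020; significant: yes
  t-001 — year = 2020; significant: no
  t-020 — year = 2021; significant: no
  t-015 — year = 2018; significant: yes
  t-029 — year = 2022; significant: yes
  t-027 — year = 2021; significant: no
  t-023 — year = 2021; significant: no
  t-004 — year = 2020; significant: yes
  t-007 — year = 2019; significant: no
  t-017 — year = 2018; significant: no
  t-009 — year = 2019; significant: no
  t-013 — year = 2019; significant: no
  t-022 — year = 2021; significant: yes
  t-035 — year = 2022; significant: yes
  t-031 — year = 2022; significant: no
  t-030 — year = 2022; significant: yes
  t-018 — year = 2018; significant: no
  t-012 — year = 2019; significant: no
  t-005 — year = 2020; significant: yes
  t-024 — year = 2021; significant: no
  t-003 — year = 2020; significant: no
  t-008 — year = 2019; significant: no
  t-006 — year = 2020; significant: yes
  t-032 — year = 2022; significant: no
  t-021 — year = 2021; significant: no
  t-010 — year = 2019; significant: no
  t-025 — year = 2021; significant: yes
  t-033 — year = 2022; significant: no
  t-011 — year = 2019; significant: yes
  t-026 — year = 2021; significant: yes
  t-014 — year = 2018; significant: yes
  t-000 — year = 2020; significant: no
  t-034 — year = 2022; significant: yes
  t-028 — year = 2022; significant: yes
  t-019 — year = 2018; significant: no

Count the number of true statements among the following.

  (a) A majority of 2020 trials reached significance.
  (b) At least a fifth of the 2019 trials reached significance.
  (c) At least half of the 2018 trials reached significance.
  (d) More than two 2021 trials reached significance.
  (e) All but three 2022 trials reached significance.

4

(a) 2020: |A| = 7, |A ∩ B| = 4; needs |A ∩ B| > |A ∖ B| — true.
(b) 2019: |A| = 7, |A ∩ B| = 1; needs |A ∩ B| / |A| ≥ 1/5 — false.
(c) 2018: |A| = 6, |A ∩ B| = 3; needs |A ∩ B| ≥ |A ∖ B| — true.
(d) 2021: |A| = 8, |A ∩ B| = 3; needs |A ∩ B| > 2 — true.
(e) 2022: |A| = 8, |A ∩ B| = 5; needs |A ∖ B| = 3 — true.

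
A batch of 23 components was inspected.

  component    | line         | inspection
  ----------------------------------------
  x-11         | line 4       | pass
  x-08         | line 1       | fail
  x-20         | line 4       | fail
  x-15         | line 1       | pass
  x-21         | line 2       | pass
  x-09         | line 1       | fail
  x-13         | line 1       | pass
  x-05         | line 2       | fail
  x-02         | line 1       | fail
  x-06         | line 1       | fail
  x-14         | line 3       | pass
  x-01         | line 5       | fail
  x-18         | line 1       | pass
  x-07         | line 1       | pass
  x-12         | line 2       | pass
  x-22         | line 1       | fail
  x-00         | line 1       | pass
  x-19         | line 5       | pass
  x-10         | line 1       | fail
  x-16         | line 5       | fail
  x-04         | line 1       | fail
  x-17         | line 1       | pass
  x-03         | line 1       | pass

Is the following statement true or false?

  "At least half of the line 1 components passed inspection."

'At least half of the line 1 components passed inspection' holds iff |A ∩ B| ≥ |A ∖ B|.
A (the restrictor) = {x-08, x-15, x-09, x-13, x-02, x-06, x-18, x-07, x-22, x-00, x-10, x-04, x-17, x-03}, |A| = 14.
A ∩ B = {x-15, x-13, x-18, x-07, x-00, x-17, x-03}, so |A ∩ B| = 7.
A ∖ B = {x-08, x-09, x-02, x-06, x-22, x-10, x-04}, so |A ∖ B| = 7.
7 = 7, so the statement is true.

True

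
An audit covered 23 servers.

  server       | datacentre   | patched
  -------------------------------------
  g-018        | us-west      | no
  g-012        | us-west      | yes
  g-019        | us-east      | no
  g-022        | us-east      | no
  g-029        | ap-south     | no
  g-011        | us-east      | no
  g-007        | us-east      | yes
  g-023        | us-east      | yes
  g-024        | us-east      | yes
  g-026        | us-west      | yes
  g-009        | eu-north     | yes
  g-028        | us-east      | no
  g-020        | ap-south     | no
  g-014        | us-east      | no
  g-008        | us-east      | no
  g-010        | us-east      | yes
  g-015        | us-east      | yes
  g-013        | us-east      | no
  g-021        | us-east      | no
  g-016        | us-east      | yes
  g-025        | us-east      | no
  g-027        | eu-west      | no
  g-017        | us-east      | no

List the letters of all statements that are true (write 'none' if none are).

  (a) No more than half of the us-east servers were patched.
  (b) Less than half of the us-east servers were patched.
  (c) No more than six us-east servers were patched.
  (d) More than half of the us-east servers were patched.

(a), (b), (c)

|A| = 16, |A ∩ B| = 6, |A ∖ B| = 10.
(a) |A ∩ B| ≤ |A ∖ B|: holds.
(b) |A ∩ B| < |A ∖ B|: holds.
(c) |A ∩ B| ≤ 6: holds.
(d) |A ∩ B| > |A ∖ B|: fails.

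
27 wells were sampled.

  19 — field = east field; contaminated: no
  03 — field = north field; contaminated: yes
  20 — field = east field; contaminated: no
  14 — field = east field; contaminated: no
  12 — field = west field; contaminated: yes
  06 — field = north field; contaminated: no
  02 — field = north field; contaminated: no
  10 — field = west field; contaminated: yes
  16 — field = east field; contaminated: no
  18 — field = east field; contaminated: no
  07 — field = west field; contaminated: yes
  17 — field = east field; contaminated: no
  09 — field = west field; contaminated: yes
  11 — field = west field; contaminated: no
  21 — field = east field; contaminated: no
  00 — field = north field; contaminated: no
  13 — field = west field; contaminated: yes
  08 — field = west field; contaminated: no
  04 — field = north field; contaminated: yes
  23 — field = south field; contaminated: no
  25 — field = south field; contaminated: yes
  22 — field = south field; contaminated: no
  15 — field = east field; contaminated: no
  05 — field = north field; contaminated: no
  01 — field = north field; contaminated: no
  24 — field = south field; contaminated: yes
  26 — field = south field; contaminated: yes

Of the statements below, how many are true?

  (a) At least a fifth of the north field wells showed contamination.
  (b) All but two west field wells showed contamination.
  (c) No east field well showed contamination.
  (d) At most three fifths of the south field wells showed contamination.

4

(a) north field: |A| = 7, |A ∩ B| = 2; needs |A ∩ B| / |A| ≥ 1/5 — true.
(b) west field: |A| = 7, |A ∩ B| = 5; needs |A ∖ B| = 2 — true.
(c) east field: |A| = 8, |A ∩ B| = 0; needs A ∩ B = ∅ (|A ∩ B| = 0) — true.
(d) south field: |A| = 5, |A ∩ B| = 3; needs |A ∩ B| / |A| ≤ 3/5 — true.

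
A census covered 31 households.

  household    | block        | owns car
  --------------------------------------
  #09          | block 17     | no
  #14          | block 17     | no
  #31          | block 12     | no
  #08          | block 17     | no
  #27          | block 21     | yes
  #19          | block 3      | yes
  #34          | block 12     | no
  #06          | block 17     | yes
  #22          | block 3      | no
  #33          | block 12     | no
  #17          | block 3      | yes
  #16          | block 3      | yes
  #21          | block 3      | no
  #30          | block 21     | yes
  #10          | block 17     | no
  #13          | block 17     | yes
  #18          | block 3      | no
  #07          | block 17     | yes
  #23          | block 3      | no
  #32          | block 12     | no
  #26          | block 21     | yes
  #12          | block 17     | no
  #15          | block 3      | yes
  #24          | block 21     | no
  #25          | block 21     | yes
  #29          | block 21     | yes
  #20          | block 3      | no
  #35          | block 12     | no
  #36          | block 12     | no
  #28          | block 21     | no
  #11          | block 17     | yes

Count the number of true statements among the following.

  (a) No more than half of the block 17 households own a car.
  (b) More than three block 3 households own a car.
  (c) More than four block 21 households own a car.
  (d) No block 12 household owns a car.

4

(a) block 17: |A| = 9, |A ∩ B| = 4; needs |A ∩ B| ≤ |A ∖ B| — true.
(b) block 3: |A| = 9, |A ∩ B| = 4; needs |A ∩ B| > 3 — true.
(c) block 21: |A| = 7, |A ∩ B| = 5; needs |A ∩ B| > 4 — true.
(d) block 12: |A| = 6, |A ∩ B| = 0; needs A ∩ B = ∅ (|A ∩ B| = 0) — true.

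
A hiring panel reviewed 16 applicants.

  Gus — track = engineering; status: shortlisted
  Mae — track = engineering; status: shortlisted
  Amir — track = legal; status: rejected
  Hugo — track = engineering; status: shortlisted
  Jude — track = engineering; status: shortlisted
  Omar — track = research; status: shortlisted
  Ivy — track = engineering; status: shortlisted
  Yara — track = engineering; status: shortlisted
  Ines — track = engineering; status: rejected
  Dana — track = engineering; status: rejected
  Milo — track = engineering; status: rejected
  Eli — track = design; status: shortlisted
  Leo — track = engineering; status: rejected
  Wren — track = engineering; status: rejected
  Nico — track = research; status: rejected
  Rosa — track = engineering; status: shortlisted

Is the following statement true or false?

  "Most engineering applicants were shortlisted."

True

Truth condition: |A ∩ B| > |A ∖ B|.
A (the restrictor) = {Gus, Mae, Hugo, Jude, Ivy, Yara, Ines, Dana, Milo, Leo, Wren, Rosa}, |A| = 12.
A ∩ B = {Gus, Mae, Hugo, Jude, Ivy, Yara, Rosa}, so |A ∩ B| = 7.
A ∖ B = {Ines, Dana, Milo, Leo, Wren}, so |A ∖ B| = 5.
7 > 5, so the statement is true.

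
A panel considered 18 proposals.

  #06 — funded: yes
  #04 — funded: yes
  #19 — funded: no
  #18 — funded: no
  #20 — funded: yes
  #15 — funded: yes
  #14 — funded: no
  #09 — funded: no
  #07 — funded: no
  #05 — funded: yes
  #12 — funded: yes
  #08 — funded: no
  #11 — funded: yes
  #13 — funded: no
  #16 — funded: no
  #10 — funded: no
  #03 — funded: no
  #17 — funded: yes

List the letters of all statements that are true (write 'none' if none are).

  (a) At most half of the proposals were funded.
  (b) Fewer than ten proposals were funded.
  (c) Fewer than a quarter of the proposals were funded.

(a), (b)

|A| = 18, |A ∩ B| = 8, |A ∖ B| = 10.
(a) |A ∩ B| ≤ |A ∖ B|: holds.
(b) |A ∩ B| < 10: holds.
(c) |A ∩ B| / |A| < 1/4: fails.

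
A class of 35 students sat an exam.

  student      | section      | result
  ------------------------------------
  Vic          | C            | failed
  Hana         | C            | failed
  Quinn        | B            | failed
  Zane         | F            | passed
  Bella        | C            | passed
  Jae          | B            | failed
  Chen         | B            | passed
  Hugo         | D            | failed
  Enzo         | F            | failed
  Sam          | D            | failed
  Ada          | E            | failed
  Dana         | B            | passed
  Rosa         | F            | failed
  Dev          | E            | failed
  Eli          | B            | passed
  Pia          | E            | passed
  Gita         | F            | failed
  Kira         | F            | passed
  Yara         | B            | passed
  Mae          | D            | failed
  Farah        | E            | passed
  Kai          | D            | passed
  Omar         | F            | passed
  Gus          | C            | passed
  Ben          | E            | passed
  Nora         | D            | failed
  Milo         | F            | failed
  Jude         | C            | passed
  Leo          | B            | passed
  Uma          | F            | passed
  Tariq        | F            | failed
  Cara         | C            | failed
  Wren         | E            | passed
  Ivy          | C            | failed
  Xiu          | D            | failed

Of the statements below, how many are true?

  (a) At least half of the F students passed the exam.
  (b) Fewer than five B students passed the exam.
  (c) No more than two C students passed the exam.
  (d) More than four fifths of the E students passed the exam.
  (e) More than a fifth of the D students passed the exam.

0

(a) F: |A| = 9, |A ∩ B| = 4; needs |A ∩ B| ≥ |A ∖ B| — false.
(b) B: |A| = 7, |A ∩ B| = 5; needs |A ∩ B| < 5 — false.
(c) C: |A| = 7, |A ∩ B| = 3; needs |A ∩ B| ≤ 2 — false.
(d) E: |A| = 6, |A ∩ B| = 4; needs |A ∩ B| / |A| > 4/5 — false.
(e) D: |A| = 6, |A ∩ B| = 1; needs |A ∩ B| / |A| > 1/5 — false.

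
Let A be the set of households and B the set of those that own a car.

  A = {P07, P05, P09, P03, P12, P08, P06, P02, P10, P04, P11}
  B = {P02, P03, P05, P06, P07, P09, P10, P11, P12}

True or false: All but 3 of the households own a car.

The determiner here denotes the relation: |A ∖ B| = 3.
A (the restrictor) = {P07, P05, P09, P03, P12, P08, P06, P02, P10, P04, P11}, |A| = 11.
A ∖ B = {P08, P04}, so |A ∖ B| = 2.
|A ∖ B| = 2, so the statement is false.

False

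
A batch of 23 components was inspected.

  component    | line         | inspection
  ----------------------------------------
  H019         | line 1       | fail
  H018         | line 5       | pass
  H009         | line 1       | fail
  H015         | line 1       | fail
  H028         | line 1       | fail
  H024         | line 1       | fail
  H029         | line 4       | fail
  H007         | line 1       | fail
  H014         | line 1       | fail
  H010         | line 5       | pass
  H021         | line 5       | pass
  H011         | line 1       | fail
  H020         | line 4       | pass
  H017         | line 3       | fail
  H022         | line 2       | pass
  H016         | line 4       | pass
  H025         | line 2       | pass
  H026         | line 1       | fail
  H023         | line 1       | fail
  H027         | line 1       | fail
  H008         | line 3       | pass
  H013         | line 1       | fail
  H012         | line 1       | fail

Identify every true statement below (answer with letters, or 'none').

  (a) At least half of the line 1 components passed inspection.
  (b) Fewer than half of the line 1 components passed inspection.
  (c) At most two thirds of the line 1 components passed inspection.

|A| = 13, |A ∩ B| = 0, |A ∖ B| = 13.
(a) |A ∩ B| ≥ |A ∖ B|: fails.
(b) |A ∩ B| < |A ∖ B|: holds.
(c) |A ∩ B| / |A| ≤ 2/3: holds.

(b), (c)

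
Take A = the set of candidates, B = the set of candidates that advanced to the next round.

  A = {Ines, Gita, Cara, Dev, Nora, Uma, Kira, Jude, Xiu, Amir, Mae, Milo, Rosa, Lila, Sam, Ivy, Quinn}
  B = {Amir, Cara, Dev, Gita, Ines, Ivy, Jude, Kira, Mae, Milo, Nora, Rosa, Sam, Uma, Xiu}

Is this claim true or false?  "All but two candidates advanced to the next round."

'All but two candidates advanced to the next round' holds iff |A ∖ B| = 2.
|A| = 17, |A ∩ B| = 15, |A ∖ B| = 2.
|A ∖ B| = 2, so the statement is true.

True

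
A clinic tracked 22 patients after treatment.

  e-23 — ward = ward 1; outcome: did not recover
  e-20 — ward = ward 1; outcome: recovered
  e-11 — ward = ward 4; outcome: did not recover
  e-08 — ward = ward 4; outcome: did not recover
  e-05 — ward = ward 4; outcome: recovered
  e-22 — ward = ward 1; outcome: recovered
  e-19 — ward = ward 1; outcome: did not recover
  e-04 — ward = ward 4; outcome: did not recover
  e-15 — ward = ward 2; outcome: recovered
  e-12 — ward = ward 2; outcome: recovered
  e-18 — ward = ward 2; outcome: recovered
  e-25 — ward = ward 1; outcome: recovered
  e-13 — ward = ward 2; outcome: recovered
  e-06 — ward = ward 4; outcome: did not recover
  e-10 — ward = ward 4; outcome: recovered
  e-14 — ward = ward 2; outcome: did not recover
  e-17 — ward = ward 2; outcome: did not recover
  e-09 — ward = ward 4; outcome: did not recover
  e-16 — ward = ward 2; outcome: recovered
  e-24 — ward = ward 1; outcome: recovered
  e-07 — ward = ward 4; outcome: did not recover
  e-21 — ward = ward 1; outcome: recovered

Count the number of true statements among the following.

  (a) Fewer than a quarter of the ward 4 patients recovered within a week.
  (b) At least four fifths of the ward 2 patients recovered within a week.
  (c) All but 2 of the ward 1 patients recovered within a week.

1

(a) ward 4: |A| = 8, |A ∩ B| = 2; needs |A ∩ B| / |A| < 1/4 — false.
(b) ward 2: |A| = 7, |A ∩ B| = 5; needs |A ∩ B| / |A| ≥ 4/5 — false.
(c) ward 1: |A| = 7, |A ∩ B| = 5; needs |A ∖ B| = 2 — true.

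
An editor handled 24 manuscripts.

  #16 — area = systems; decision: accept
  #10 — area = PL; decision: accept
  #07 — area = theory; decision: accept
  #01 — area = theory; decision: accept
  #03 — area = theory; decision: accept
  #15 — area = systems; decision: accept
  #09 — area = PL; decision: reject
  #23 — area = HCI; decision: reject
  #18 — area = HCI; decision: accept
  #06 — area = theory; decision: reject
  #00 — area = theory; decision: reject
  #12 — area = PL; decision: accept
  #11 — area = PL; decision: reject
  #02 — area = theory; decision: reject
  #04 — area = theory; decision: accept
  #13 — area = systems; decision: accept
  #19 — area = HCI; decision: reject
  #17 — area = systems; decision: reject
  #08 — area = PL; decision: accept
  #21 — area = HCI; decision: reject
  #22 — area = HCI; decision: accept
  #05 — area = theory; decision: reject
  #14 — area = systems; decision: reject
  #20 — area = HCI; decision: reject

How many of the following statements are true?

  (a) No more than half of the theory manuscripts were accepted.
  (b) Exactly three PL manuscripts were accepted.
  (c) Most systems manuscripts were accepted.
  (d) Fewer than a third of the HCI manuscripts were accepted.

(a) theory: |A| = 8, |A ∩ B| = 4; needs |A ∩ B| ≤ |A ∖ B| — true.
(b) PL: |A| = 5, |A ∩ B| = 3; needs |A ∩ B| = 3 — true.
(c) systems: |A| = 5, |A ∩ B| = 3; needs |A ∩ B| > |A ∖ B| — true.
(d) HCI: |A| = 6, |A ∩ B| = 2; needs |A ∩ B| / |A| < 1/3 — false.

3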